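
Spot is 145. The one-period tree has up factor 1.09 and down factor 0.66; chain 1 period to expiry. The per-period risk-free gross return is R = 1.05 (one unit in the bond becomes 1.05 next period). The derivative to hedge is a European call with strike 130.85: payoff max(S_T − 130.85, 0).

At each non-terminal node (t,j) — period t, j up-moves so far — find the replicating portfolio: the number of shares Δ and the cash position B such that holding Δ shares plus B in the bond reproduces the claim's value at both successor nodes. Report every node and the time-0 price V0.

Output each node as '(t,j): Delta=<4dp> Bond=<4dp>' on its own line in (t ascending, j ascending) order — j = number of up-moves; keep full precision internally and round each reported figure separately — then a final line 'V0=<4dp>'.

Since d<R<u, set p* = (R−d)/(u−d) = 0.9070; price each node as the discounted p*-expectation of its children.
Terminal values V(1,·): V(1,0)=0.0000, V(1,1)=27.2000
  t=0,j=0: stock 145.0000 → up 158.0500 (V=27.2000), down 95.7000 (V=0.0000). Price 23.4950; hedge Δ=0.4362, bond B=-39.7608.
Each (Δ,B) replicates both successor values, so the strategy is self-financing and V0 is arbitrage-free.

(0,0): Delta=0.4362 Bond=-39.7608
V0=23.4950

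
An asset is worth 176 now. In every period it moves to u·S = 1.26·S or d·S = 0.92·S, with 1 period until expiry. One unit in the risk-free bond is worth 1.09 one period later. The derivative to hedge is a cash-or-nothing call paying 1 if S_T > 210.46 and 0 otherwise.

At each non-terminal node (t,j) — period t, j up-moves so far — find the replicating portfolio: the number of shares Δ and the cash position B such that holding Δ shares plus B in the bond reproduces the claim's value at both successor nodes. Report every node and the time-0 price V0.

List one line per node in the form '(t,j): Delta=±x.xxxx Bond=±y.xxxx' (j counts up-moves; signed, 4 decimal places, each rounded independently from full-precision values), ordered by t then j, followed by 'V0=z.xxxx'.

(0,0): Delta=0.0167 Bond=-2.4825
V0=0.4587

Risk-neutral probability p* = (R−d)/(u−d) = (1.09−0.92)/(1.26−0.92) = 0.5000.
Terminal payoffs: V(1,0)=0.0000, V(1,1)=1.0000
  t=0,j=0: stock 176.0000 → up 221.7600 (V=1.0000), down 161.9200 (V=0.0000). Price 0.4587; hedge Δ=0.0167, bond B=-2.4825.
Root portfolio cost Δ·176+B reproduces V0=0.4587.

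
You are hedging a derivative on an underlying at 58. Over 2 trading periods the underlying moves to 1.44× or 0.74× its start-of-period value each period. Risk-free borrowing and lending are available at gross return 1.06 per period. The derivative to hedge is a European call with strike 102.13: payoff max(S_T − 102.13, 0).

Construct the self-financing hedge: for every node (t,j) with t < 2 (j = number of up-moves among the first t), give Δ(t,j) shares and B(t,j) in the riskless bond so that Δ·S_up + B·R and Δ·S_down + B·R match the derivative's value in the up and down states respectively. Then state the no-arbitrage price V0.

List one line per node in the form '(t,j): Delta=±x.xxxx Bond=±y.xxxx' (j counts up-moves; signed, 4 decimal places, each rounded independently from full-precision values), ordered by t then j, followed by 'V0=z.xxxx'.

The replicating-portfolio and risk-neutral prices coincide; use p* = (1.06−0.74)/(1.44−0.74) = 0.4571 for the latter.
Payoff layer (t=2): V(2,0)=0.0000, V(2,1)=0.0000, V(2,2)=18.1388
  t=1,j=0: stock 42.9200 → up 61.8048 (V=0.0000), down 31.7608 (V=0.0000). Price 0.0000; hedge Δ=0.0000, bond B=0.0000.
  t=1,j=1: stock 83.5200 → up 120.2688 (V=18.1388), down 61.8048 (V=0.0000). Price 7.8227; hedge Δ=0.3103, bond B=-18.0899.
  t=0,j=0: stock 58.0000 → up 83.5200 (V=7.8227), down 42.9200 (V=0.0000). Price 3.3737; hedge Δ=0.1927, bond B=-7.8016.
The time-0 hedge costs 3.3737, which is the no-arbitrage price.

(0,0): Delta=0.1927 Bond=-7.8016
(1,0): Delta=0.0000 Bond=0.0000
(1,1): Delta=0.3103 Bond=-18.0899
V0=3.3737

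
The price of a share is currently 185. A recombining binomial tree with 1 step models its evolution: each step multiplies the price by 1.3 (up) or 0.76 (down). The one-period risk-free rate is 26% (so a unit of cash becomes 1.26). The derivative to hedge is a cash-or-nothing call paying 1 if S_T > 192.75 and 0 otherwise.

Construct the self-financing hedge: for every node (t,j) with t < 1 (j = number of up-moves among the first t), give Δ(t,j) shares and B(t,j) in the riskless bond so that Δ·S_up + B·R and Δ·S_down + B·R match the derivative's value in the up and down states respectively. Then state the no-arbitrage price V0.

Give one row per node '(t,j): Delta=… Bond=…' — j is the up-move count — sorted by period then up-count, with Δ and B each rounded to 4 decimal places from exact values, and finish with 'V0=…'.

(0,0): Delta=0.0100 Bond=-1.1170
V0=0.7349

Since d<R<u, set p* = (R−d)/(u−d) = 0.9259; price each node as the discounted p*-expectation of its children.
Payoff layer (t=1): V(1,0)=0.0000, V(1,1)=1.0000
(0,0): S=185.0000. Δ = (V_up−V_dn)/(S_up−S_dn) = (1.0000−0.0000)/(240.5000−140.6000) = 0.0100. V = [p*·1.0000 + (1−p*)·0.0000]/1.26 = 0.7349. B = V − Δ·S = -1.1170.
The time-0 hedge costs 0.7349, which is the no-arbitrage price.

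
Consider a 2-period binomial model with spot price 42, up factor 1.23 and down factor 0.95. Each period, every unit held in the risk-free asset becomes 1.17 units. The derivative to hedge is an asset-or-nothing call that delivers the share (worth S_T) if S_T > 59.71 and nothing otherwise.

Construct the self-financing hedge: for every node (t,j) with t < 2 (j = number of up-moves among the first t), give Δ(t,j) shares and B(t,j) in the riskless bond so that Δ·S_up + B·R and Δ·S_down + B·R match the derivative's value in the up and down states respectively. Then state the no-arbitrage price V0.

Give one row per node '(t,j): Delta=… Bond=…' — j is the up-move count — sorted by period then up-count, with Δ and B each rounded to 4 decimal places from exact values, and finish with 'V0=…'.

(0,0): Delta=3.6285 Bond=-123.7423
(1,0): Delta=0.0000 Bond=0.0000
(1,1): Delta=4.3929 Bond=-184.2635
V0=28.6561

The replicating-portfolio and risk-neutral prices coincide; use p* = (1.17−0.95)/(1.23−0.95) = 0.7857 for the latter.
Terminal payoffs: V(2,0)=0.0000, V(2,1)=0.0000, V(2,2)=63.5418
(1,0): S=39.9000. Δ = (V_up−V_dn)/(S_up−S_dn) = (0.0000−0.0000)/(49.0770−37.9050) = 0.0000. V = [p*·0.0000 + (1−p*)·0.0000]/1.17 = 0.0000. B = V − Δ·S = 0.0000.
(1,1): S=51.6600. Δ = (V_up−V_dn)/(S_up−S_dn) = (63.5418−0.0000)/(63.5418−49.0770) = 4.3929. V = [p*·63.5418 + (1−p*)·0.0000]/1.17 = 42.6715. B = V − Δ·S = -184.2635.
(0,0): S=42.0000. Δ = (V_up−V_dn)/(S_up−S_dn) = (42.6715−0.0000)/(51.6600−39.9000) = 3.6285. V = [p*·42.6715 + (1−p*)·0.0000]/1.17 = 28.6561. B = V − Δ·S = -123.7423.
Each (Δ,B) replicates both successor values, so the strategy is self-financing and V0 is arbitrage-free.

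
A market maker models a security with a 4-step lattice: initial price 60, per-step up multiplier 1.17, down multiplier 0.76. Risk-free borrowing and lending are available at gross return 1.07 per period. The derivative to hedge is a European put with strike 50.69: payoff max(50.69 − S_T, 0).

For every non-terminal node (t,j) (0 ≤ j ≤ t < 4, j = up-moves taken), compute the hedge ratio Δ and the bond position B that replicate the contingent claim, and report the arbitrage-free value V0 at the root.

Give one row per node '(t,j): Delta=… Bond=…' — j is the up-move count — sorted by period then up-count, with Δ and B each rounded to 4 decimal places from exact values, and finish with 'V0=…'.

(0,0): Delta=-0.1247 Bond=8.7384
(1,0): Delta=-0.4033 Bond=22.0502
(1,1): Delta=-0.0664 Bond=5.2533
(2,0): Delta=-1.0000 Bond=44.2746
(2,1): Delta=-0.2782 Bond=16.9224
(2,2): Delta=-0.0220 Bond=1.9754
(3,0): Delta=-1.0000 Bond=47.3738
(3,1): Delta=-1.0000 Bond=47.3738
(3,2): Delta=-0.1270 Bond=8.6661
(3,3): Delta=0.0000 Bond=0.0000
V0=1.2540

The replicating-portfolio and risk-neutral prices coincide; use p* = (1.07−0.76)/(1.17−0.76) = 0.7561 for the latter.
Terminal values V(4,·): V(4,0)=30.6727, V(4,1)=19.8739, V(4,2)=3.2494, V(4,3)=0.0000, V(4,4)=0.0000
  t=3,j=0: stock 26.3386 → up 30.8161 (V=19.8739), down 20.0173 (V=30.6727). Price 21.0353; hedge Δ=-1.0000, bond B=47.3738.
  t=3,j=1: stock 40.5475 → up 47.4406 (V=3.2494), down 30.8161 (V=19.8739). Price 6.8263; hedge Δ=-1.0000, bond B=47.3738.
  t=3,j=2: stock 62.4218 → up 73.0336 (V=0.0000), down 47.4406 (V=3.2494). Price 0.7407; hedge Δ=-0.1270, bond B=8.6661.
  t=3,j=3: stock 96.0968 → up 112.4332 (V=0.0000), down 73.0336 (V=0.0000). Price 0.0000; hedge Δ=0.0000, bond B=0.0000.
  t=2,j=0: stock 34.6560 → up 40.5475 (V=6.8263), down 26.3386 (V=21.0353). Price 9.6186; hedge Δ=-1.0000, bond B=44.2746.
  t=2,j=1: stock 53.3520 → up 62.4218 (V=0.7407), down 40.5475 (V=6.8263). Price 2.0794; hedge Δ=-0.2782, bond B=16.9224.
  t=2,j=2: stock 82.1340 → up 96.0968 (V=0.0000), down 62.4218 (V=0.7407). Price 0.1688; hedge Δ=-0.0220, bond B=1.9754.
  t=1,j=0: stock 45.6000 → up 53.3520 (V=2.0794), down 34.6560 (V=9.6186). Price 3.6619; hedge Δ=-0.4033, bond B=22.0502.
  t=1,j=1: stock 70.2000 → up 82.1340 (V=0.1688), down 53.3520 (V=2.0794). Price 0.5933; hedge Δ=-0.0664, bond B=5.2533.
  t=0,j=0: stock 60.0000 → up 70.2000 (V=0.5933), down 45.6000 (V=3.6619). Price 1.2540; hedge Δ=-0.1247, bond B=8.7384.
Self-financing check: at every node Δ·S+B equals the discounted successor values.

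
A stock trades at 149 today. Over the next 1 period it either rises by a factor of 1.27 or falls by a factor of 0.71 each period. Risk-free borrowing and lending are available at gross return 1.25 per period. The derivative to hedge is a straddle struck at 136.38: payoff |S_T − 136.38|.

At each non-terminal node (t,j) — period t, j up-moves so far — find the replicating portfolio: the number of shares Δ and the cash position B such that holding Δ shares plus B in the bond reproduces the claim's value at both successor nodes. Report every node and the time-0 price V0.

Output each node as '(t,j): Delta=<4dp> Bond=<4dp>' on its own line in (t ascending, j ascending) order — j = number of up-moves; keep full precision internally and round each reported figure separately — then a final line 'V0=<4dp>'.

No-arbitrage ⇒ martingale measure with p* = (R−d)/(u−d) = 0.9643.
Payoff layer (t=1): V(1,0)=30.5900, V(1,1)=52.8500
  t=0,j=0: stock 149.0000 → up 189.2300 (V=52.8500), down 105.7900 (V=30.5900). Price 41.6440; hedge Δ=0.2668, bond B=1.8940.
Self-financing check: at every node Δ·S+B equals the discounted successor values.

(0,0): Delta=0.2668 Bond=1.8940
V0=41.6440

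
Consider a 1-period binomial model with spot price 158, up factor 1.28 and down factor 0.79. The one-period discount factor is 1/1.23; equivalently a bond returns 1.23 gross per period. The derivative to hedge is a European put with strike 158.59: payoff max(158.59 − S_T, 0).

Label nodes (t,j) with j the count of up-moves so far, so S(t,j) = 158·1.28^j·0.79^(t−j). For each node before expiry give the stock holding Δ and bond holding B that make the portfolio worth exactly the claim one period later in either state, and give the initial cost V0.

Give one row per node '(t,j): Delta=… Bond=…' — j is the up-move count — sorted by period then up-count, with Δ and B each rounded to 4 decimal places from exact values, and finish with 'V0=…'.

(0,0): Delta=-0.4362 Bond=71.7199
V0=2.8016

The replicating-portfolio and risk-neutral prices coincide; use p* = (1.23−0.79)/(1.28−0.79) = 0.8980 for the latter.
At expiry t=1: V(1,0)=33.7700, V(1,1)=0.0000
(0,0): S=158.0000. Δ = (V_up−V_dn)/(S_up−S_dn) = (0.0000−33.7700)/(202.2400−124.8200) = -0.4362. V = [p*·0.0000 + (1−p*)·33.7700]/1.23 = 2.8016. B = V − Δ·S = 71.7199.
The time-0 hedge costs 2.8016, which is the no-arbitrage price.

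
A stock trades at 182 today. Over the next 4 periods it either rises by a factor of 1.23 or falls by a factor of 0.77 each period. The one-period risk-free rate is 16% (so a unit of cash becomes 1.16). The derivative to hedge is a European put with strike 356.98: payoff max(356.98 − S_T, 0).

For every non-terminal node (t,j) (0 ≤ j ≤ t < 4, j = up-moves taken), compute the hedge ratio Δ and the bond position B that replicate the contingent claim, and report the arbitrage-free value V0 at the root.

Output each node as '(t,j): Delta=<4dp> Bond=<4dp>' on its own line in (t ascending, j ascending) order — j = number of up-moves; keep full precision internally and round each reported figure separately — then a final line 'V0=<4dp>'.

(0,0): Delta=-0.7221 Bond=163.5815
(1,0): Delta=-1.0000 Bond=228.7020
(1,1): Delta=-0.6909 Bond=182.7639
(2,0): Delta=-1.0000 Bond=265.2943
(2,1): Delta=-1.0000 Bond=265.2943
(2,2): Delta=-0.6561 Bond=202.4416
(3,0): Delta=-1.0000 Bond=307.7414
(3,1): Delta=-1.0000 Bond=307.7414
(3,2): Delta=-1.0000 Bond=307.7414
(3,3): Delta=-0.6175 Bond=221.7460
V0=32.1626

Under the risk-neutral measure, an up-move has probability p* = (R−d)/(u−d) = 0.8478 and values discount at R = 1.16.
Terminal payoffs: V(4,0)=293.0015, V(4,1)=254.7805, V(4,2)=193.7263, V(4,3)=96.1981, V(4,4)=0.0000
(3,0): S=83.0890. Δ = (V_up−V_dn)/(S_up−S_dn) = (254.7805−293.0015)/(102.1995−63.9785) = -1.0000. V = [p*·254.7805 + (1−p*)·293.0015]/1.16 = 224.6524. B = V − Δ·S = 307.7414.
(3,1): S=132.7266. Δ = (V_up−V_dn)/(S_up−S_dn) = (193.7263−254.7805)/(163.2537−102.1995) = -1.0000. V = [p*·193.7263 + (1−p*)·254.7805]/1.16 = 175.0148. B = V − Δ·S = 307.7414.
(3,2): S=212.0178. Δ = (V_up−V_dn)/(S_up−S_dn) = (96.1981−193.7263)/(260.7819−163.2537) = -1.0000. V = [p*·96.1981 + (1−p*)·193.7263]/1.16 = 95.7236. B = V − Δ·S = 307.7414.
(3,3): S=338.6778. Δ = (V_up−V_dn)/(S_up−S_dn) = (0.0000−96.1981)/(416.5737−260.7819) = -0.6175. V = [p*·0.0000 + (1−p*)·96.1981]/1.16 = 12.6197. B = V − Δ·S = 221.7460.
(2,0): S=107.9078. Δ = (V_up−V_dn)/(S_up−S_dn) = (175.0148−224.6524)/(132.7266−83.0890) = -1.0000. V = [p*·175.0148 + (1−p*)·224.6524]/1.16 = 157.3865. B = V − Δ·S = 265.2943.
(2,1): S=172.3722. Δ = (V_up−V_dn)/(S_up−S_dn) = (95.7236−175.0148)/(212.0178−132.7266) = -1.0000. V = [p*·95.7236 + (1−p*)·175.0148]/1.16 = 92.9221. B = V − Δ·S = 265.2943.
(2,2): S=275.3478. Δ = (V_up−V_dn)/(S_up−S_dn) = (12.6197−95.7236)/(338.6778−212.0178) = -0.6561. V = [p*·12.6197 + (1−p*)·95.7236]/1.16 = 21.7810. B = V − Δ·S = 202.4416.
(1,0): S=140.1400. Δ = (V_up−V_dn)/(S_up−S_dn) = (92.9221−157.3865)/(172.3722−107.9078) = -1.0000. V = [p*·92.9221 + (1−p*)·157.3865]/1.16 = 88.5620. B = V − Δ·S = 228.7020.
(1,1): S=223.8600. Δ = (V_up−V_dn)/(S_up−S_dn) = (21.7810−92.9221)/(275.3478−172.3722) = -0.6909. V = [p*·21.7810 + (1−p*)·92.9221]/1.16 = 28.1093. B = V − Δ·S = 182.7639.
(0,0): S=182.0000. Δ = (V_up−V_dn)/(S_up−S_dn) = (28.1093−88.5620)/(223.8600−140.1400) = -0.7221. V = [p*·28.1093 + (1−p*)·88.5620]/1.16 = 32.1626. B = V − Δ·S = 163.5815.
Check: Δ(0,0)·S0 + B(0,0) = 32.1626 = V0.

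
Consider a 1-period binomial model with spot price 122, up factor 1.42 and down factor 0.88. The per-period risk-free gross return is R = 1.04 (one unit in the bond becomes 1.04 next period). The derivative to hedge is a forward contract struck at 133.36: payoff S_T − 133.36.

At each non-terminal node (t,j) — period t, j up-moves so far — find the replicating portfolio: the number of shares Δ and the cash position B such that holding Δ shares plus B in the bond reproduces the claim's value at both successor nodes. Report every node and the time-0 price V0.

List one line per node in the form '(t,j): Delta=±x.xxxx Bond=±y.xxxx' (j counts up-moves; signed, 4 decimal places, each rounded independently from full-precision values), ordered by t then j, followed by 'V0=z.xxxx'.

(0,0): Delta=1.0000 Bond=-128.2308
V0=-6.2308

Risk-neutral probability p* = (R−d)/(u−d) = (1.04−0.88)/(1.42−0.88) = 0.2963.
At expiry t=1: V(1,0)=-26.0000, V(1,1)=39.8800
(0,0): S=122.0000. Δ = (V_up−V_dn)/(S_up−S_dn) = (39.8800−-26.0000)/(173.2400−107.3600) = 1.0000. V = [p*·39.8800 + (1−p*)·-26.0000]/1.04 = -6.2308. B = V − Δ·S = -128.2308.
Check: Δ(0,0)·S0 + B(0,0) = -6.2308 = V0.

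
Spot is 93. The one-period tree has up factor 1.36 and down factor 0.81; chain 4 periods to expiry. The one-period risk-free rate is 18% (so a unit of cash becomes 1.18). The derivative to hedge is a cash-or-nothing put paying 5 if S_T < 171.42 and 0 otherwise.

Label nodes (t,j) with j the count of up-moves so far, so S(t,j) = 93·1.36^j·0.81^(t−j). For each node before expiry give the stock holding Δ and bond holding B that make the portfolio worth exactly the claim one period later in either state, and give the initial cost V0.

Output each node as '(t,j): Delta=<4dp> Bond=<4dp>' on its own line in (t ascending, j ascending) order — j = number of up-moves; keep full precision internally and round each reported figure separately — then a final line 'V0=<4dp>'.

Under the risk-neutral measure, an up-move has probability p* = (R−d)/(u−d) = 0.6727 and values discount at R = 1.18.
Terminal values V(4,·): V(4,0)=5.0000, V(4,1)=5.0000, V(4,2)=5.0000, V(4,3)=0.0000, V(4,4)=0.0000
Node (3,0) S=49.4240: V=(p*·5.0000+(1−p*)·5.0000)/1.18=4.2373; Δ=(5.0000−5.0000)/(67.2167−40.0335)=0.0000; B=V−Δ·S=4.2373
Node (3,1) S=82.9835: V=(p*·5.0000+(1−p*)·5.0000)/1.18=4.2373; Δ=(5.0000−5.0000)/(112.8576−67.2167)=0.0000; B=V−Δ·S=4.2373
Node (3,2) S=139.3304: V=(p*·0.0000+(1−p*)·5.0000)/1.18=1.3867; Δ=(0.0000−5.0000)/(189.4893−112.8576)=-0.0652; B=V−Δ·S=10.4777
Node (3,3) S=233.9374: V=(p*·0.0000+(1−p*)·0.0000)/1.18=0.0000; Δ=(0.0000−0.0000)/(318.1549−189.4893)=0.0000; B=V−Δ·S=0.0000
Node (2,0) S=61.0173: V=(p*·4.2373+(1−p*)·4.2373)/1.18=3.5909; Δ=(4.2373−4.2373)/(82.9835−49.4240)=0.0000; B=V−Δ·S=3.5909
Node (2,1) S=102.4488: V=(p*·1.3867+(1−p*)·4.2373)/1.18=1.9658; Δ=(1.3867−4.2373)/(139.3304−82.9835)=-0.0506; B=V−Δ·S=7.1486
Node (2,2) S=172.0128: V=(p*·0.0000+(1−p*)·1.3867)/1.18=0.3846; Δ=(0.0000−1.3867)/(233.9374−139.3304)=-0.0147; B=V−Δ·S=2.9060
Node (1,0) S=75.3300: V=(p*·1.9658+(1−p*)·3.5909)/1.18=2.1167; Δ=(1.9658−3.5909)/(102.4488−61.0173)=-0.0392; B=V−Δ·S=5.0714
Node (1,1) S=126.4800: V=(p*·0.3846+(1−p*)·1.9658)/1.18=0.7645; Δ=(0.3846−1.9658)/(172.0128−102.4488)=-0.0227; B=V−Δ·S=3.6394
Node (0,0) S=93.0000: V=(p*·0.7645+(1−p*)·2.1167)/1.18=1.0229; Δ=(0.7645−2.1167)/(126.4800−75.3300)=-0.0264; B=V−Δ·S=3.4814
Root portfolio cost Δ·93+B reproduces V0=1.0229.

(0,0): Delta=-0.0264 Bond=3.4814
(1,0): Delta=-0.0392 Bond=5.0714
(1,1): Delta=-0.0227 Bond=3.6394
(2,0): Delta=0.0000 Bond=3.5909
(2,1): Delta=-0.0506 Bond=7.1486
(2,2): Delta=-0.0147 Bond=2.9060
(3,0): Delta=0.0000 Bond=4.2373
(3,1): Delta=0.0000 Bond=4.2373
(3,2): Delta=-0.0652 Bond=10.4777
(3,3): Delta=0.0000 Bond=0.0000
V0=1.0229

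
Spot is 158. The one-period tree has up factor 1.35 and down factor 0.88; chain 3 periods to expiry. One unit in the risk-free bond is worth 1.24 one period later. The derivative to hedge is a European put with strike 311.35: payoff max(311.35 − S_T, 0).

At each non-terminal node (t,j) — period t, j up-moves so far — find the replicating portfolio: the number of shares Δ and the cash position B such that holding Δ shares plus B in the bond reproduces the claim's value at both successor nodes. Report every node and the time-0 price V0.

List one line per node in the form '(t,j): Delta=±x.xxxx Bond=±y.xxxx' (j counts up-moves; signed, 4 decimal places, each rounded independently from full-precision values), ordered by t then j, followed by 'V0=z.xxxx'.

(0,0): Delta=-0.6024 Bond=118.7120
(1,0): Delta=-1.0000 Bond=202.4909
(1,1): Delta=-0.5232 Bond=130.3093
(2,0): Delta=-1.0000 Bond=251.0887
(2,1): Delta=-1.0000 Bond=251.0887
(2,2): Delta=-0.4282 Bond=134.2347
V0=23.5393

Risk-neutral probability p* = (R−d)/(u−d) = (1.24−0.88)/(1.35−0.88) = 0.7660.
Terminal payoffs: V(3,0)=203.6774, V(3,1)=146.1705, V(3,2)=57.9496, V(3,3)=0.0000
  t=2,j=0: stock 122.3552 → up 165.1795 (V=146.1705), down 107.6726 (V=203.6774). Price 128.7335; hedge Δ=-1.0000, bond B=251.0887.
  t=2,j=1: stock 187.7040 → up 253.4004 (V=57.9496), down 165.1795 (V=146.1705). Price 63.3847; hedge Δ=-1.0000, bond B=251.0887.
  t=2,j=2: stock 287.9550 → up 388.7393 (V=0.0000), down 253.4004 (V=57.9496). Price 10.9376; hedge Δ=-0.4282, bond B=134.2347.
  t=1,j=0: stock 139.0400 → up 187.7040 (V=63.3847), down 122.3552 (V=128.7335). Price 63.4509; hedge Δ=-1.0000, bond B=202.4909.
  t=1,j=1: stock 213.3000 → up 287.9550 (V=10.9376), down 187.7040 (V=63.3847). Price 18.7197; hedge Δ=-0.5232, bond B=130.3093.
  t=0,j=0: stock 158.0000 → up 213.3000 (V=18.7197), down 139.0400 (V=63.4509). Price 23.5393; hedge Δ=-0.6024, bond B=118.7120.
The time-0 hedge costs 23.5393, which is the no-arbitrage price.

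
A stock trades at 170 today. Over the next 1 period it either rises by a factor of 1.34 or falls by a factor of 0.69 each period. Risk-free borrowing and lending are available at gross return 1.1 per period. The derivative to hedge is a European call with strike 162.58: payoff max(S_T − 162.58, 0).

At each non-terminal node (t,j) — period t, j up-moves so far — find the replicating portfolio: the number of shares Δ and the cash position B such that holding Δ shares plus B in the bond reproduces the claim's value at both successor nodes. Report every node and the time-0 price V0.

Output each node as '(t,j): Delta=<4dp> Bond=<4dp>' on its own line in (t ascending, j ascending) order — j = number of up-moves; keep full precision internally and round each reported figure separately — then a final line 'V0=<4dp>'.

(0,0): Delta=0.5902 Bond=-62.9396
V0=37.3989

Risk-neutral probability p* = (R−d)/(u−d) = (1.1−0.69)/(1.34−0.69) = 0.6308.
Terminal values V(1,·): V(1,0)=0.0000, V(1,1)=65.2200
  t=0,j=0: stock 170.0000 → up 227.8000 (V=65.2200), down 117.3000 (V=0.0000). Price 37.3989; hedge Δ=0.5902, bond B=-62.9396.
Self-financing check: at every node Δ·S+B equals the discounted successor values.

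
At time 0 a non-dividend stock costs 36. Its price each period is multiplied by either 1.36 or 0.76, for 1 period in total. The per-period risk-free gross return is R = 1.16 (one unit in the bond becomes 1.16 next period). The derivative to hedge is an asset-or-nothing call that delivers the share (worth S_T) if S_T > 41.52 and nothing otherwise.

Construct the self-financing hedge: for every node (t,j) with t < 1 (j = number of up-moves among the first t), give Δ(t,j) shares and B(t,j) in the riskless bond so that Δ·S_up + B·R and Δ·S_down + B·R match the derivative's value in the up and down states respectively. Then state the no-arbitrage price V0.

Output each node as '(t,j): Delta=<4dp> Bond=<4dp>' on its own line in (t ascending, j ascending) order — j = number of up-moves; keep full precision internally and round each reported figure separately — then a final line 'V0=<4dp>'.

(0,0): Delta=2.2667 Bond=-53.4621
V0=28.1379

Since d<R<u, set p* = (R−d)/(u−d) = 0.6667; price each node as the discounted p*-expectation of its children.
Terminal values V(1,·): V(1,0)=0.0000, V(1,1)=48.9600
(0,0): S=36.0000. Δ = (V_up−V_dn)/(S_up−S_dn) = (48.9600−0.0000)/(48.9600−27.3600) = 2.2667. V = [p*·48.9600 + (1−p*)·0.0000]/1.16 = 28.1379. B = V − Δ·S = -53.4621.
Self-financing check: at every node Δ·S+B equals the discounted successor values.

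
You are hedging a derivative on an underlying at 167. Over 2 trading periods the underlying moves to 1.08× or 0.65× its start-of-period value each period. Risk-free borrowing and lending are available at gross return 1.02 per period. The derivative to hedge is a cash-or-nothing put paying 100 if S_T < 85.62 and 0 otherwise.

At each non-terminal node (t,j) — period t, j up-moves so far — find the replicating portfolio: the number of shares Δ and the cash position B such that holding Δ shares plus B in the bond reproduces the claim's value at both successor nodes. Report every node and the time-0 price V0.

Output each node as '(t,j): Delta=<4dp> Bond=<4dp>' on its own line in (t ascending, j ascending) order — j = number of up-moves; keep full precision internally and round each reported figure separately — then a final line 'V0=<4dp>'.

Under the risk-neutral measure, an up-move has probability p* = (R−d)/(u−d) = 0.8605 and values discount at R = 1.02.
Terminal values V(2,·): V(2,0)=100.0000, V(2,1)=0.0000, V(2,2)=0.0000
  t=1,j=0: stock 108.5500 → up 117.2340 (V=0.0000), down 70.5575 (V=100.0000). Price 13.6799; hedge Δ=-2.1424, bond B=246.2380.
  t=1,j=1: stock 180.3600 → up 194.7888 (V=0.0000), down 117.2340 (V=0.0000). Price 0.0000; hedge Δ=0.0000, bond B=0.0000.
  t=0,j=0: stock 167.0000 → up 180.3600 (V=0.0000), down 108.5500 (V=13.6799). Price 1.8714; hedge Δ=-0.1905, bond B=33.6851.
Self-financing check: at every node Δ·S+B equals the discounted successor values.

(0,0): Delta=-0.1905 Bond=33.6851
(1,0): Delta=-2.1424 Bond=246.2380
(1,1): Delta=0.0000 Bond=0.0000
V0=1.8714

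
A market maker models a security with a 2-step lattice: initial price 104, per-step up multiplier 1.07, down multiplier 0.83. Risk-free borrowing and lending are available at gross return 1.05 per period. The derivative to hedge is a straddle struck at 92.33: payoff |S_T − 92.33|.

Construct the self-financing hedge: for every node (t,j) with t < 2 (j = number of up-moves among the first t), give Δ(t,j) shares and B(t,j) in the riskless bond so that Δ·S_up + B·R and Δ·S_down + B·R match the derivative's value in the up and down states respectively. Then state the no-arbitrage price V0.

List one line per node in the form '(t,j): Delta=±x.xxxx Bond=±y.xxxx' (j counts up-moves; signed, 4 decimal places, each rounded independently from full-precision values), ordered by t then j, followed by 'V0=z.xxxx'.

(0,0): Delta=0.8685 Bond=-69.8053
(1,0): Delta=-0.9969 Bond=87.7199
(1,1): Delta=1.0000 Bond=-87.9333
V0=20.5145

Risk-neutral probability p* = (R−d)/(u−d) = (1.05−0.83)/(1.07−0.83) = 0.9167.
Terminal payoffs: V(2,0)=20.6844, V(2,1)=0.0324, V(2,2)=26.7396
(1,0): S=86.3200. Δ = (V_up−V_dn)/(S_up−S_dn) = (0.0324−20.6844)/(92.3624−71.6456) = -0.9969. V = [p*·0.0324 + (1−p*)·20.6844]/1.05 = 1.6699. B = V − Δ·S = 87.7199.
(1,1): S=111.2800. Δ = (V_up−V_dn)/(S_up−S_dn) = (26.7396−0.0324)/(119.0696−92.3624) = 1.0000. V = [p*·26.7396 + (1−p*)·0.0324]/1.05 = 23.3467. B = V − Δ·S = -87.9333.
(0,0): S=104.0000. Δ = (V_up−V_dn)/(S_up−S_dn) = (23.3467−1.6699)/(111.2800−86.3200) = 0.8685. V = [p*·23.3467 + (1−p*)·1.6699]/1.05 = 20.5145. B = V − Δ·S = -69.8053.
Check: Δ(0,0)·S0 + B(0,0) = 20.5145 = V0.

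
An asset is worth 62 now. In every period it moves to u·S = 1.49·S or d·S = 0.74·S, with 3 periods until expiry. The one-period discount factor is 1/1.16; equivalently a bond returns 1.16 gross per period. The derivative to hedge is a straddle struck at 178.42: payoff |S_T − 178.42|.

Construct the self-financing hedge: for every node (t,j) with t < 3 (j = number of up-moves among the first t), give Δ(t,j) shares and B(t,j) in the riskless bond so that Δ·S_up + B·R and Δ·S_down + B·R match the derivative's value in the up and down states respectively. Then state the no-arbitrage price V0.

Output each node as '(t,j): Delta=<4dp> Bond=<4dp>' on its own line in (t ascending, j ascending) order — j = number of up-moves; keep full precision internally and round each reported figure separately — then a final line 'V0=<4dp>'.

(0,0): Delta=-0.7326 Bond=103.7314
(1,0): Delta=-1.0000 Bond=132.5951
(1,1): Delta=-0.6283 Bond=110.6902
(2,0): Delta=-1.0000 Bond=153.8103
(2,1): Delta=-1.0000 Bond=153.8103
(2,2): Delta=-0.4833 Bond=108.4359
V0=58.3081

No-arbitrage ⇒ martingale measure with p* = (R−d)/(u−d) = 0.5600.
At expiry t=3: V(3,0)=153.2961, V(3,1)=127.8327, V(3,2)=76.5618, V(3,3)=26.6728
  t=2,j=0: stock 33.9512 → up 50.5873 (V=127.8327), down 25.1239 (V=153.2961). Price 119.8591; hedge Δ=-1.0000, bond B=153.8103.
  t=2,j=1: stock 68.3612 → up 101.8582 (V=76.5618), down 50.5873 (V=127.8327). Price 85.4491; hedge Δ=-1.0000, bond B=153.8103.
  t=2,j=2: stock 137.6462 → up 205.0928 (V=26.6728), down 101.8582 (V=76.5618). Price 41.9172; hedge Δ=-0.4833, bond B=108.4359.
  t=1,j=0: stock 45.8800 → up 68.3612 (V=85.4491), down 33.9512 (V=119.8591). Price 86.7151; hedge Δ=-1.0000, bond B=132.5951.
  t=1,j=1: stock 92.3800 → up 137.6462 (V=41.9172), down 68.3612 (V=85.4491). Price 52.6476; hedge Δ=-0.6283, bond B=110.6902.
  t=0,j=0: stock 62.0000 → up 92.3800 (V=52.6476), down 45.8800 (V=86.7151). Price 58.3081; hedge Δ=-0.7326, bond B=103.7314.
Each (Δ,B) replicates both successor values, so the strategy is self-financing and V0 is arbitrage-free.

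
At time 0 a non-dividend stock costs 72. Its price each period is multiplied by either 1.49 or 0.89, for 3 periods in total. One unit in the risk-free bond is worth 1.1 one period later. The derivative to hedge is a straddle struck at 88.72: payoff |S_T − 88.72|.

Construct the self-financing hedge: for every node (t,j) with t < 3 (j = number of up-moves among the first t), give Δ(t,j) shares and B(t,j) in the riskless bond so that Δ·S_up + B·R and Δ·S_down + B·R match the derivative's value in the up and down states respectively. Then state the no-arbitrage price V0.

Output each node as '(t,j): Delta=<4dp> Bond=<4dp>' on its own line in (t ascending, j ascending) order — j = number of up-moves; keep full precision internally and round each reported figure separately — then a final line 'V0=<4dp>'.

Risk-neutral probability p* = (R−d)/(u−d) = (1.1−0.89)/(1.49−0.89) = 0.3500.
At expiry t=3: V(3,0)=37.9622, V(3,1)=3.7435, V(3,2)=53.5440, V(3,3)=149.4523
  t=2,j=0: stock 57.0312 → up 84.9765 (V=3.7435), down 50.7578 (V=37.9622). Price 23.6233; hedge Δ=-1.0000, bond B=80.6545.
  t=2,j=1: stock 95.4792 → up 142.2640 (V=53.5440), down 84.9765 (V=3.7435). Price 19.2488; hedge Δ=0.8693, bond B=-63.7520.
  t=2,j=2: stock 159.8472 → up 238.1723 (V=149.4523), down 142.2640 (V=53.5440). Price 79.1927; hedge Δ=1.0000, bond B=-80.6545.
  t=1,j=0: stock 64.0800 → up 95.4792 (V=19.2488), down 57.0312 (V=23.6233). Price 20.0839; hedge Δ=-0.1138, bond B=27.3748.
  t=1,j=1: stock 107.2800 → up 159.8472 (V=79.1927), down 95.4792 (V=19.2488). Price 36.5720; hedge Δ=0.9313, bond B=-63.3345.
  t=0,j=0: stock 72.0000 → up 107.2800 (V=36.5720), down 64.0800 (V=20.0839). Price 23.5043; hedge Δ=0.3817, bond B=-3.9759.
Each (Δ,B) replicates both successor values, so the strategy is self-financing and V0 is arbitrage-free.

(0,0): Delta=0.3817 Bond=-3.9759
(1,0): Delta=-0.1138 Bond=27.3748
(1,1): Delta=0.9313 Bond=-63.3345
(2,0): Delta=-1.0000 Bond=80.6545
(2,1): Delta=0.8693 Bond=-63.7520
(2,2): Delta=1.0000 Bond=-80.6545
V0=23.5043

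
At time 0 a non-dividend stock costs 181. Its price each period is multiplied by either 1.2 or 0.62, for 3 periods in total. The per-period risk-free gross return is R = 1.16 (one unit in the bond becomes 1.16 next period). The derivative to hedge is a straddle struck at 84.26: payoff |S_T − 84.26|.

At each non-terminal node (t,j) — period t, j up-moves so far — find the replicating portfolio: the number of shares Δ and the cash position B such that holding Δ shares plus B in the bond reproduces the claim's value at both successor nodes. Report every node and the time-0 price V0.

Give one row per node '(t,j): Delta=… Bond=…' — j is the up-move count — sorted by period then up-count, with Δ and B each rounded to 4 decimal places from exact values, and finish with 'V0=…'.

The replicating-portfolio and risk-neutral prices coincide; use p* = (1.16−0.62)/(1.2−0.62) = 0.9310 for the latter.
Payoff layer (t=3): V(3,0)=41.1226, V(3,1)=0.7683, V(3,2)=77.3368, V(3,3)=228.5080
  t=2,j=0: stock 69.5764 → up 83.4917 (V=0.7683), down 43.1374 (V=41.1226). Price 3.0615; hedge Δ=-1.0000, bond B=72.6379.
  t=2,j=1: stock 134.6640 → up 161.5968 (V=77.3368), down 83.4917 (V=0.7683). Price 62.1174; hedge Δ=0.9803, bond B=-69.8972.
  t=2,j=2: stock 260.6400 → up 312.7680 (V=228.5080), down 161.5968 (V=77.3368). Price 188.0021; hedge Δ=1.0000, bond B=-72.6379.
  t=1,j=0: stock 112.2200 → up 134.6640 (V=62.1174), down 69.5764 (V=3.0615). Price 50.0385; hedge Δ=0.9073, bond B=-51.7821.
  t=1,j=1: stock 217.2000 → up 260.6400 (V=188.0021), down 134.6640 (V=62.1174). Price 154.5865; hedge Δ=0.9993, bond B=-62.4560.
  t=0,j=0: stock 181.0000 → up 217.2000 (V=154.5865), down 112.2200 (V=50.0385). Price 127.0485; hedge Δ=0.9959, bond B=-53.2067.
Root portfolio cost Δ·181+B reproduces V0=127.0485.

(0,0): Delta=0.9959 Bond=-53.2067
(1,0): Delta=0.9073 Bond=-51.7821
(1,1): Delta=0.9993 Bond=-62.4560
(2,0): Delta=-1.0000 Bond=72.6379
(2,1): Delta=0.9803 Bond=-69.8972
(2,2): Delta=1.0000 Bond=-72.6379
V0=127.0485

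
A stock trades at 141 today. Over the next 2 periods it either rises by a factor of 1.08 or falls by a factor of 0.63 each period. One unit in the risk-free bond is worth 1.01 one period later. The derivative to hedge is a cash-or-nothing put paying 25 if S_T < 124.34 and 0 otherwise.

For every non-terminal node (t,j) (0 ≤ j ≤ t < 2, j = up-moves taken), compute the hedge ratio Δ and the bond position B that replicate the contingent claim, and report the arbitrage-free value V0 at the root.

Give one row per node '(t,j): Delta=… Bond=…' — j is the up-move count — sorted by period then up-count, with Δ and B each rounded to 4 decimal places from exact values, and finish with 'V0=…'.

No-arbitrage ⇒ martingale measure with p* = (R−d)/(u−d) = 0.8444.
Terminal payoffs: V(2,0)=25.0000, V(2,1)=25.0000, V(2,2)=0.0000
  t=1,j=0: stock 88.8300 → up 95.9364 (V=25.0000), down 55.9629 (V=25.0000). Price 24.7525; hedge Δ=0.0000, bond B=24.7525.
  t=1,j=1: stock 152.2800 → up 164.4624 (V=0.0000), down 95.9364 (V=25.0000). Price 3.8504; hedge Δ=-0.3648, bond B=59.4059.
  t=0,j=0: stock 141.0000 → up 152.2800 (V=3.8504), down 88.8300 (V=24.7525). Price 7.0315; hedge Δ=-0.3294, bond B=53.4806.
Each (Δ,B) replicates both successor values, so the strategy is self-financing and V0 is arbitrage-free.

(0,0): Delta=-0.3294 Bond=53.4806
(1,0): Delta=0.0000 Bond=24.7525
(1,1): Delta=-0.3648 Bond=59.4059
V0=7.0315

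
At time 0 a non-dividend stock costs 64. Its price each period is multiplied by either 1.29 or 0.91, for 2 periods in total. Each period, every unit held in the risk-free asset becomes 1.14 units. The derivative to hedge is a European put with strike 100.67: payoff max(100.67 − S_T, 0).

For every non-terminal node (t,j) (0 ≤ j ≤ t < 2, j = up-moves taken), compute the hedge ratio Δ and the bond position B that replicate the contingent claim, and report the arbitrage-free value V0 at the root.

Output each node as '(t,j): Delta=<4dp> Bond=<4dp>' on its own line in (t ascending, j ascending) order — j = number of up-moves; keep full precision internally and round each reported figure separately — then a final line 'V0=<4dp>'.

(0,0): Delta=-0.8727 Bond=70.9574
(1,0): Delta=-1.0000 Bond=88.3070
(1,1): Delta=-0.8141 Bond=76.0552
V0=15.1064

No-arbitrage ⇒ martingale measure with p* = (R−d)/(u−d) = 0.6053.
At expiry t=2: V(2,0)=47.6716, V(2,1)=25.5404, V(2,2)=0.0000
Node (1,0) S=58.2400: V=(p*·25.5404+(1−p*)·47.6716)/1.14=30.0670; Δ=(25.5404−47.6716)/(75.1296−52.9984)=-1.0000; B=V−Δ·S=88.3070
Node (1,1) S=82.5600: V=(p*·0.0000+(1−p*)·25.5404)/1.14=8.8436; Δ=(0.0000−25.5404)/(106.5024−75.1296)=-0.8141; B=V−Δ·S=76.0552
Node (0,0) S=64.0000: V=(p*·8.8436+(1−p*)·30.0670)/1.14=15.1064; Δ=(8.8436−30.0670)/(82.5600−58.2400)=-0.8727; B=V−Δ·S=70.9574
Check: Δ(0,0)·S0 + B(0,0) = 15.1064 = V0.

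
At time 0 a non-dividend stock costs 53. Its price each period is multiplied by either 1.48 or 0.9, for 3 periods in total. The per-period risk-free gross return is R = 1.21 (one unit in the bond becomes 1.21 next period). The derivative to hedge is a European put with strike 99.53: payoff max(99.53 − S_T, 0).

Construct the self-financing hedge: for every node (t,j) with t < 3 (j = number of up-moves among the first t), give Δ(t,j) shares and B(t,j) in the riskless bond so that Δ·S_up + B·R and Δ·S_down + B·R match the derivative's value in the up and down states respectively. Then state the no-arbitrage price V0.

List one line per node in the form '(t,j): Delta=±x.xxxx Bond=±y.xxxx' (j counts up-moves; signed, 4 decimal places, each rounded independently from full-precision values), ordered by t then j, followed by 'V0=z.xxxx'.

No-arbitrage ⇒ martingale measure with p* = (R−d)/(u−d) = 0.5345.
Payoff layer (t=3): V(3,0)=60.8930, V(3,1)=35.9936, V(3,2)=0.0000, V(3,3)=0.0000
Node (2,0) S=42.9300: V=(p*·35.9936+(1−p*)·60.8930)/1.21=39.3262; Δ=(35.9936−60.8930)/(63.5364−38.6370)=-1.0000; B=V−Δ·S=82.2562
Node (2,1) S=70.5960: V=(p*·0.0000+(1−p*)·35.9936)/1.21=13.8476; Δ=(0.0000−35.9936)/(104.4821−63.5364)=-0.8791; B=V−Δ·S=75.9056
Node (2,2) S=116.0912: V=(p*·0.0000+(1−p*)·0.0000)/1.21=0.0000; Δ=(0.0000−0.0000)/(171.8150−104.4821)=0.0000; B=V−Δ·S=0.0000
Node (1,0) S=47.7000: V=(p*·13.8476+(1−p*)·39.3262)/1.21=21.2466; Δ=(13.8476−39.3262)/(70.5960−42.9300)=-0.9209; B=V−Δ·S=65.1751
Node (1,1) S=78.4400: V=(p*·0.0000+(1−p*)·13.8476)/1.21=5.3275; Δ=(0.0000−13.8476)/(116.0912−70.5960)=-0.3044; B=V−Δ·S=29.2028
Node (0,0) S=53.0000: V=(p*·5.3275+(1−p*)·21.2466)/1.21=10.5274; Δ=(5.3275−21.2466)/(78.4400−47.7000)=-0.5179; B=V−Δ·S=37.9740
The time-0 hedge costs 10.5274, which is the no-arbitrage price.

(0,0): Delta=-0.5179 Bond=37.9740
(1,0): Delta=-0.9209 Bond=65.1751
(1,1): Delta=-0.3044 Bond=29.2028
(2,0): Delta=-1.0000 Bond=82.2562
(2,1): Delta=-0.8791 Bond=75.9056
(2,2): Delta=0.0000 Bond=0.0000
V0=10.5274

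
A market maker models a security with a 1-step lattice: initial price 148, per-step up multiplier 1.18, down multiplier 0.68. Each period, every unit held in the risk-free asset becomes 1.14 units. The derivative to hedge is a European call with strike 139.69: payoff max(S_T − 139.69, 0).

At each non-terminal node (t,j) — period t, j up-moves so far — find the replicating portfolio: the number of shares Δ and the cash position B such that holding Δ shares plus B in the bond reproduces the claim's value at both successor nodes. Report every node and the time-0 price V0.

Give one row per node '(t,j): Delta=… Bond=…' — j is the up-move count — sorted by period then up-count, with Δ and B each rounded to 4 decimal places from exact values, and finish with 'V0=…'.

Since d<R<u, set p* = (R−d)/(u−d) = 0.9200; price each node as the discounted p*-expectation of its children.
Terminal values V(1,·): V(1,0)=0.0000, V(1,1)=34.9500
(0,0): S=148.0000. Δ = (V_up−V_dn)/(S_up−S_dn) = (34.9500−0.0000)/(174.6400−100.6400) = 0.4723. V = [p*·34.9500 + (1−p*)·0.0000]/1.14 = 28.2053. B = V − Δ·S = -41.6947.
Self-financing check: at every node Δ·S+B equals the discounted successor values.

(0,0): Delta=0.4723 Bond=-41.6947
V0=28.2053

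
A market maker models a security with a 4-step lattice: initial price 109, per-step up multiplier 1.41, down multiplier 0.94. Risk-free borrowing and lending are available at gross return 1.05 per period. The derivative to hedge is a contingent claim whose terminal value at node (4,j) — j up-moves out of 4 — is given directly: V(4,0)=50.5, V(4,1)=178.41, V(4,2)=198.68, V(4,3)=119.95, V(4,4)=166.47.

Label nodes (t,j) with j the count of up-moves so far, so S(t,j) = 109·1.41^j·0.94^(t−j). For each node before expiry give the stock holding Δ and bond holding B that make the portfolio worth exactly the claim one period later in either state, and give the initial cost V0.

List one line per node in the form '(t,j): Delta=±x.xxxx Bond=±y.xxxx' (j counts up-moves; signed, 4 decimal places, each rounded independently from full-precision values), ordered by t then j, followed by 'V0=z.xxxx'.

(0,0): Delta=0.9530 Bond=7.9785
(1,0): Delta=1.4691 Bond=-44.5053
(1,1): Delta=-0.1731 Bond=181.4483
(2,0): Delta=2.1611 Bond=-113.3777
(2,1): Delta=-0.0407 Bond=171.3873
(2,2): Delta=-0.4621 Bond=253.1394
(3,0): Delta=3.0061 Bond=-195.5429
(3,1): Delta=0.3176 Bond=131.3048
(3,2): Delta=-0.8223 Bond=339.1810
(3,3): Delta=0.3239 Bond=25.6286
V0=111.8538

Risk-neutral probability p* = (R−d)/(u−d) = (1.05−0.94)/(1.41−0.94) = 0.2340.
Payoff layer (t=4): V(4,0)=50.5000, V(4,1)=178.4100, V(4,2)=198.6800, V(4,3)=119.9500, V(4,4)=166.4700
Node (3,0) S=90.5337: V=(p*·178.4100+(1−p*)·50.5000)/1.05=76.6061; Δ=(178.4100−50.5000)/(127.6525−85.1016)=3.0061; B=V−Δ·S=-195.5429
Node (3,1) S=135.8005: V=(p*·198.6800+(1−p*)·178.4100)/1.05=174.4324; Δ=(198.6800−178.4100)/(191.4787−127.6525)=0.3176; B=V−Δ·S=131.3048
Node (3,2) S=203.7007: V=(p*·119.9500+(1−p*)·198.6800)/1.05=171.6703; Δ=(119.9500−198.6800)/(287.2180−191.4787)=-0.8223; B=V−Δ·S=339.1810
Node (3,3) S=305.5511: V=(p*·166.4700+(1−p*)·119.9500)/1.05=124.6073; Δ=(166.4700−119.9500)/(430.8270−287.2180)=0.3239; B=V−Δ·S=25.6286
Node (2,0) S=96.3124: V=(p*·174.4324+(1−p*)·76.6061)/1.05=94.7634; Δ=(174.4324−76.6061)/(135.8005−90.5337)=2.1611; B=V−Δ·S=-113.3777
Node (2,1) S=144.4686: V=(p*·171.6703+(1−p*)·174.4324)/1.05=165.5104; Δ=(171.6703−174.4324)/(203.7007−135.8005)=-0.0407; B=V−Δ·S=171.3873
Node (2,2) S=216.7029: V=(p*·124.6073+(1−p*)·171.6703)/1.05=153.0053; Δ=(124.6073−171.6703)/(305.5511−203.7007)=-0.4621; B=V−Δ·S=253.1394
Node (1,0) S=102.4600: V=(p*·165.5104+(1−p*)·94.7634)/1.05=106.0202; Δ=(165.5104−94.7634)/(144.4686−96.3124)=1.4691; B=V−Δ·S=-44.5053
Node (1,1) S=153.6900: V=(p*·153.0053+(1−p*)·165.5104)/1.05=154.8416; Δ=(153.0053−165.5104)/(216.7029−144.4686)=-0.1731; B=V−Δ·S=181.4483
Node (0,0) S=109.0000: V=(p*·154.8416+(1−p*)·106.0202)/1.05=111.8538; Δ=(154.8416−106.0202)/(153.6900−102.4600)=0.9530; B=V−Δ·S=7.9785
Check: Δ(0,0)·S0 + B(0,0) = 111.8538 = V0.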